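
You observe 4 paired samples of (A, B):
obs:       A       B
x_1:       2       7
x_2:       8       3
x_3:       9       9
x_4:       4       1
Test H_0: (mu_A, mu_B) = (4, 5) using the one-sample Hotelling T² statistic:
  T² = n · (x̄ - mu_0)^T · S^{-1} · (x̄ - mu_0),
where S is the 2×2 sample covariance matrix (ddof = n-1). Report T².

Step 1 — sample mean vector:
  mean(A) = (2 + 8 + 9 + 4) / 4 = 23/4 = 5.75
  mean(B) = (7 + 3 + 9 + 1) / 4 = 20/4 = 5
  x̄ = (5.75, 5),  deviation x̄ - mu_0 = (5.75, 5) - (4, 5) = (1.75, 0).

Step 2 — sample covariance matrix, S[i,j] = (1/(n-1)) · Σ_k (x_{k,i} - mean_i) · (x_{k,j} - mean_j), divisor n-1 = 3:
  S[A,A] = ((-3.75)·(-3.75) + (2.25)·(2.25) + (3.25)·(3.25) + (-1.75)·(-1.75)) / 3 = 32.75/3 = 10.9167
  S[A,B] = ((-3.75)·(2) + (2.25)·(-2) + (3.25)·(4) + (-1.75)·(-4)) / 3 = 8/3 = 2.6667
  S[B,B] = ((2)·(2) + (-2)·(-2) + (4)·(4) + (-4)·(-4)) / 3 = 40/3 = 13.3333
  S = [[10.9167, 2.6667],
 [2.6667, 13.3333]].

Step 3 — invert S. det(S) = 10.9167·13.3333 - (2.6667)² = 138.4444.
  S^{-1} = (1/det) · [[d, -b], [-b, a]] = [[0.0963, -0.0193],
 [-0.0193, 0.0789]].

Step 4 — quadratic form (x̄ - mu_0)^T · S^{-1} · (x̄ - mu_0):
  S^{-1} · (x̄ - mu_0) = (0.1685, -0.0337),
  (x̄ - mu_0)^T · [...] = (1.75)·(0.1685) + (0)·(-0.0337) = 0.2949.

Step 5 — scale by n: T² = 4 · 0.2949 = 1.1798.

T² ≈ 1.1798


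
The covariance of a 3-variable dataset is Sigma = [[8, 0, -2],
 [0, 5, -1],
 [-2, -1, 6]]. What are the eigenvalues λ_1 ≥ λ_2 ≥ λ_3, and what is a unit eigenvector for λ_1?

Step 1 — characteristic polynomial p(λ) = det(λI - Sigma) = λ³ - tr·λ² + c_1·λ - det, where tr = trace, c_1 = sum of the principal 2×2 minors, det = det(Sigma):
  tr = 8 + 5 + 6 = 19,
  c_1 = (8·5 - (0)²) + (8·6 - (-2)²) + (5·6 - (-1)²) = 40 + 44 + 29 = 113,
  det = 8·(5·6 - (-1)²) - (0)·((0)·6 - (-1)·(-2)) + (-2)·((0)·(-1) - 5·(-2)) = 8·(29) - (0)·(-2) + (-2)·(10) = 212.
  So p(λ) = λ³ - 19λ² + 113λ - 212.
Step 2 — look for an integer root (rational root theorem: any rational root is an integer divisor of 212). Testing λ = 4:
  p(4) = 64 - 304 + 452 - 212 = 0  ✓
  Dividing out (λ - 4): p(λ) = (λ - 4)(λ² - 15λ + 53).
Step 3 — remaining eigenvalues from the quadratic λ² - 15λ + 53 = 0:
  Δ = 15² - 4·53 = 225 - 212 = 13,  λ = (15 ± √13)/2 = (15 ± 3.6056)/2 ≈ 9.3028 or 5.6972.
  Sorted: λ_1 = 9.3028,  λ_2 = 5.6972,  λ_3 = 4  (check: sum = 19 = tr ✓).

Step 4 — unit eigenvector for λ_1 ≈ 9.3028: v spans the null space of (Sigma - λ_1 I), whose rows are
  r_1 = (-1.3028, 0, -2),  r_2 = (0, -4.3028, -1),  r_3 = (-2, -1, -3.3028).
  v is orthogonal to every row, so take v ∝ r_1 × r_2 = ((0)·(-1) - (-2)·(-4.3028), (-2)·(0) - (-1.3028)·(-1), (-1.3028)·(-4.3028) - (0)·(0)) ≈ (-8.6056, -1.3028, 5.6056).
  Rescale (multiply by -1 so the first nonzero entry is positive): u = (8.6056, 1.3028, -5.6056).
  ||u|| = √((8.6056)² + (1.3028)² + (-5.6056)²) = √(107.1749) ≈ 10.3525,  v_1 = u/||u|| ≈ (0.8313, 0.1258, -0.5415) (||v_1|| = 1).

λ_1 = 9.3028,  λ_2 = 5.6972,  λ_3 = 4;  v_1 ≈ (0.8313, 0.1258, -0.5415)


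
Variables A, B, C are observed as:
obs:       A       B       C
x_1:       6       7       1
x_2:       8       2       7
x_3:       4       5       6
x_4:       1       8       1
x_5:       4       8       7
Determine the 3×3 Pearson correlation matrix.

Step 1 — column means:
  mean(A) = (6 + 8 + 4 + 1 + 4) / 5 = 23/5 = 4.6
  mean(B) = (7 + 2 + 5 + 8 + 8) / 5 = 30/5 = 6
  mean(C) = (1 + 7 + 6 + 1 + 7) / 5 = 22/5 = 4.4

Step 2 — sample variances and covariances s[i,j] = (1/(n-1)) · Σ_k (x_{k,i} - mean_i) · (x_{k,j} - mean_j), with n-1 = 4:
  s[A,A] = ((1.4)·(1.4) + (3.4)·(3.4) + (-0.6)·(-0.6) + (-3.6)·(-3.6) + (-0.6)·(-0.6)) / 4 = 27.2/4 = 6.8
  s[A,B] = ((1.4)·(1) + (3.4)·(-4) + (-0.6)·(-1) + (-3.6)·(2) + (-0.6)·(2)) / 4 = -20/4 = -5
  s[A,C] = ((1.4)·(-3.4) + (3.4)·(2.6) + (-0.6)·(1.6) + (-3.6)·(-3.4) + (-0.6)·(2.6)) / 4 = 13.8/4 = 3.45
  s[B,B] = ((1)·(1) + (-4)·(-4) + (-1)·(-1) + (2)·(2) + (2)·(2)) / 4 = 26/4 = 6.5
  s[B,C] = ((1)·(-3.4) + (-4)·(2.6) + (-1)·(1.6) + (2)·(-3.4) + (2)·(2.6)) / 4 = -17/4 = -4.25
  s[C,C] = ((-3.4)·(-3.4) + (2.6)·(2.6) + (1.6)·(1.6) + (-3.4)·(-3.4) + (2.6)·(2.6)) / 4 = 39.2/4 = 9.8
  Sample standard deviations s_i = √(s[i,i]):
  s(A) = √(6.8) = 2.6077
  s(B) = √(6.5) = 2.5495
  s(C) = √(9.8) = 3.1305

Step 3 — r_{ij} = s_{ij} / (s_i · s_j):
  r[A,A] = 1 (diagonal).
  r[A,B] = -5 / (2.6077 · 2.5495) = -5 / 6.6483 = -0.7521
  r[A,C] = 3.45 / (2.6077 · 3.1305) = 3.45 / 8.1633 = 0.4226
  r[B,B] = 1 (diagonal).
  r[B,C] = -4.25 / (2.5495 · 3.1305) = -4.25 / 7.9812 = -0.5325
  r[C,C] = 1 (diagonal).

R is symmetric with unit diagonal. Assembling:

R = [[1, -0.7521, 0.4226],
 [-0.7521, 1, -0.5325],
 [0.4226, -0.5325, 1]]


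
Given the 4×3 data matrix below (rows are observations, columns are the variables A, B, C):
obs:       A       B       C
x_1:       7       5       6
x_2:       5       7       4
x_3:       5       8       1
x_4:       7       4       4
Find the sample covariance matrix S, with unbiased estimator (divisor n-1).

Step 1 — column means:
  mean(A) = (7 + 5 + 5 + 7) / 4 = 24/4 = 6
  mean(B) = (5 + 7 + 8 + 4) / 4 = 24/4 = 6
  mean(C) = (6 + 4 + 1 + 4) / 4 = 15/4 = 3.75

Step 2 — sample covariance S[i,j] = (1/(n-1)) · Σ_k (x_{k,i} - mean_i) · (x_{k,j} - mean_j), with n-1 = 3.
  S[A,A] = ((1)·(1) + (-1)·(-1) + (-1)·(-1) + (1)·(1)) / 3 = 4/3 = 1.3333
  S[A,B] = ((1)·(-1) + (-1)·(1) + (-1)·(2) + (1)·(-2)) / 3 = -6/3 = -2
  S[A,C] = ((1)·(2.25) + (-1)·(0.25) + (-1)·(-2.75) + (1)·(0.25)) / 3 = 5/3 = 1.6667
  S[B,B] = ((-1)·(-1) + (1)·(1) + (2)·(2) + (-2)·(-2)) / 3 = 10/3 = 3.3333
  S[B,C] = ((-1)·(2.25) + (1)·(0.25) + (2)·(-2.75) + (-2)·(0.25)) / 3 = -8/3 = -2.6667
  S[C,C] = ((2.25)·(2.25) + (0.25)·(0.25) + (-2.75)·(-2.75) + (0.25)·(0.25)) / 3 = 12.75/3 = 4.25

S is symmetric (S[j,i] = S[i,j]). Assembling:

S = [[1.3333, -2, 1.6667],
 [-2, 3.3333, -2.6667],
 [1.6667, -2.6667, 4.25]]


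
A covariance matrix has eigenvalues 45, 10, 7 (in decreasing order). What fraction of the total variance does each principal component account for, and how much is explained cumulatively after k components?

Step 1 — total variance = trace(Sigma) = Σ λ_i = 45 + 10 + 7 = 62.

Step 2 — fraction explained by component i = λ_i / Σ λ:
  PC1: 45/62 = 0.7258
  PC2: 10/62 = 0.1613
  PC3: 7/62 = 0.1129

Step 3 — cumulative fraction after k components = (λ_1 + ... + λ_k) / Σ λ:
  k = 1: 45/62 = 0.7258
  k = 2: (45 + 10)/62 = 55/62 = 0.8871
  k = 3: (45 + 10 + 7)/62 = 62/62 = 1

Summary (fraction, with percent):

explained: PC1 0.7258 (72.58%), PC2 0.1613 (16.13%), PC3 0.1129 (11.29%);  cumulative: 0.7258, 0.8871, 1


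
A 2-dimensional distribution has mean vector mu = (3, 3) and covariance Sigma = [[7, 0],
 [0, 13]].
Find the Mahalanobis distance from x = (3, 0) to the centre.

Step 1 — centre the observation: (x - mu) = (0, -3).

Step 2 — invert Sigma. det(Sigma) = 7·13 - (0)² = 91.
  Sigma^{-1} = (1/det) · [[d, -b], [-b, a]] = [[0.1429, 0],
 [0, 0.0769]].

Step 3 — form the quadratic (x - mu)^T · Sigma^{-1} · (x - mu):
  Sigma^{-1} · (x - mu) = (0, -0.2308).
  (x - mu)^T · [Sigma^{-1} · (x - mu)] = (0)·(0) + (-3)·(-0.2308) = 0.6923.

Step 4 — take square root: d = √(0.6923) ≈ 0.8321.

d(x, mu) = √(0.6923) ≈ 0.8321


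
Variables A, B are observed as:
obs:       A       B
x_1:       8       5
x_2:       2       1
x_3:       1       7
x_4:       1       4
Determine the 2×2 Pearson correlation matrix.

Step 1 — column means:
  mean(A) = (8 + 2 + 1 + 1) / 4 = 12/4 = 3
  mean(B) = (5 + 1 + 7 + 4) / 4 = 17/4 = 4.25

Step 2 — sample variances and covariances s[i,j] = (1/(n-1)) · Σ_k (x_{k,i} - mean_i) · (x_{k,j} - mean_j), with n-1 = 3:
  s[A,A] = ((5)·(5) + (-1)·(-1) + (-2)·(-2) + (-2)·(-2)) / 3 = 34/3 = 11.3333
  s[A,B] = ((5)·(0.75) + (-1)·(-3.25) + (-2)·(2.75) + (-2)·(-0.25)) / 3 = 2/3 = 0.6667
  s[B,B] = ((0.75)·(0.75) + (-3.25)·(-3.25) + (2.75)·(2.75) + (-0.25)·(-0.25)) / 3 = 18.75/3 = 6.25
  Sample standard deviations s_i = √(s[i,i]):
  s(A) = √(11.3333) = 3.3665
  s(B) = √(6.25) = 2.5

Step 3 — r_{ij} = s_{ij} / (s_i · s_j):
  r[A,A] = 1 (diagonal).
  r[A,B] = 0.6667 / (3.3665 · 2.5) = 0.6667 / 8.4163 = 0.0792
  r[B,B] = 1 (diagonal).

R is symmetric with unit diagonal. Assembling:

R = [[1, 0.0792],
 [0.0792, 1]]


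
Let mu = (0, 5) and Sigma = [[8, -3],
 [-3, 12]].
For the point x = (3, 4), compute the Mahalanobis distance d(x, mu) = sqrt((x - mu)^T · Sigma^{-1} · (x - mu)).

Step 1 — centre the observation: (x - mu) = (3, -1).

Step 2 — invert Sigma. det(Sigma) = 8·12 - (-3)² = 87.
  Sigma^{-1} = (1/det) · [[d, -b], [-b, a]] = [[0.1379, 0.0345],
 [0.0345, 0.092]].

Step 3 — form the quadratic (x - mu)^T · Sigma^{-1} · (x - mu):
  Sigma^{-1} · (x - mu) = (0.3793, 0.0115).
  (x - mu)^T · [Sigma^{-1} · (x - mu)] = (3)·(0.3793) + (-1)·(0.0115) = 1.1264.

Step 4 — take square root: d = √(1.1264) ≈ 1.0613.

d(x, mu) = √(1.1264) ≈ 1.0613


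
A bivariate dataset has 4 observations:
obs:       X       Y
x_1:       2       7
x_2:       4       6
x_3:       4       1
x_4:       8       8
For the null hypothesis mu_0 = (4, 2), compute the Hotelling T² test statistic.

Step 1 — sample mean vector:
  mean(X) = (2 + 4 + 4 + 8) / 4 = 18/4 = 4.5
  mean(Y) = (7 + 6 + 1 + 8) / 4 = 22/4 = 5.5
  x̄ = (4.5, 5.5),  deviation x̄ - mu_0 = (4.5, 5.5) - (4, 2) = (0.5, 3.5).

Step 2 — sample covariance matrix, S[i,j] = (1/(n-1)) · Σ_k (x_{k,i} - mean_i) · (x_{k,j} - mean_j), divisor n-1 = 3:
  S[X,X] = ((-2.5)·(-2.5) + (-0.5)·(-0.5) + (-0.5)·(-0.5) + (3.5)·(3.5)) / 3 = 19/3 = 6.3333
  S[X,Y] = ((-2.5)·(1.5) + (-0.5)·(0.5) + (-0.5)·(-4.5) + (3.5)·(2.5)) / 3 = 7/3 = 2.3333
  S[Y,Y] = ((1.5)·(1.5) + (0.5)·(0.5) + (-4.5)·(-4.5) + (2.5)·(2.5)) / 3 = 29/3 = 9.6667
  S = [[6.3333, 2.3333],
 [2.3333, 9.6667]].

Step 3 — invert S. det(S) = 6.3333·9.6667 - (2.3333)² = 55.7778.
  S^{-1} = (1/det) · [[d, -b], [-b, a]] = [[0.1733, -0.0418],
 [-0.0418, 0.1135]].

Step 4 — quadratic form (x̄ - mu_0)^T · S^{-1} · (x̄ - mu_0):
  S^{-1} · (x̄ - mu_0) = (-0.0598, 0.3765),
  (x̄ - mu_0)^T · [...] = (0.5)·(-0.0598) + (3.5)·(0.3765) = 1.2878.

Step 5 — scale by n: T² = 4 · 1.2878 = 5.1514.

T² ≈ 5.1514


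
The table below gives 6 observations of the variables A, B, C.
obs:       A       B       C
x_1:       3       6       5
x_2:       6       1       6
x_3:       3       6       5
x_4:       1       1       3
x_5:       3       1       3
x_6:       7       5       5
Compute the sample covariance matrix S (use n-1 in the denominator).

Step 1 — column means:
  mean(A) = (3 + 6 + 3 + 1 + 3 + 7) / 6 = 23/6 = 3.8333
  mean(B) = (6 + 1 + 6 + 1 + 1 + 5) / 6 = 20/6 = 3.3333
  mean(C) = (5 + 6 + 5 + 3 + 3 + 5) / 6 = 27/6 = 4.5

Step 2 — sample covariance S[i,j] = (1/(n-1)) · Σ_k (x_{k,i} - mean_i) · (x_{k,j} - mean_j), with n-1 = 5.
  S[A,A] = ((-0.8333)·(-0.8333) + (2.1667)·(2.1667) + (-0.8333)·(-0.8333) + (-2.8333)·(-2.8333) + (-0.8333)·(-0.8333) + (3.1667)·(3.1667)) / 5 = 24.8333/5 = 4.9667
  S[A,B] = ((-0.8333)·(2.6667) + (2.1667)·(-2.3333) + (-0.8333)·(2.6667) + (-2.8333)·(-2.3333) + (-0.8333)·(-2.3333) + (3.1667)·(1.6667)) / 5 = 4.3333/5 = 0.8667
  S[A,C] = ((-0.8333)·(0.5) + (2.1667)·(1.5) + (-0.8333)·(0.5) + (-2.8333)·(-1.5) + (-0.8333)·(-1.5) + (3.1667)·(0.5)) / 5 = 9.5/5 = 1.9
  S[B,B] = ((2.6667)·(2.6667) + (-2.3333)·(-2.3333) + (2.6667)·(2.6667) + (-2.3333)·(-2.3333) + (-2.3333)·(-2.3333) + (1.6667)·(1.6667)) / 5 = 33.3333/5 = 6.6667
  S[B,C] = ((2.6667)·(0.5) + (-2.3333)·(1.5) + (2.6667)·(0.5) + (-2.3333)·(-1.5) + (-2.3333)·(-1.5) + (1.6667)·(0.5)) / 5 = 7/5 = 1.4
  S[C,C] = ((0.5)·(0.5) + (1.5)·(1.5) + (0.5)·(0.5) + (-1.5)·(-1.5) + (-1.5)·(-1.5) + (0.5)·(0.5)) / 5 = 7.5/5 = 1.5

S is symmetric (S[j,i] = S[i,j]). Assembling:

S = [[4.9667, 0.8667, 1.9],
 [0.8667, 6.6667, 1.4],
 [1.9, 1.4, 1.5]]


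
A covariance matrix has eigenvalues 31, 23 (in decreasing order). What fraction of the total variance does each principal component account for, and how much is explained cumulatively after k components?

Step 1 — total variance = trace(Sigma) = Σ λ_i = 31 + 23 = 54.

Step 2 — fraction explained by component i = λ_i / Σ λ:
  PC1: 31/54 = 0.5741
  PC2: 23/54 = 0.4259

Step 3 — cumulative fraction after k components = (λ_1 + ... + λ_k) / Σ λ:
  k = 1: 31/54 = 0.5741
  k = 2: (31 + 23)/54 = 54/54 = 1

Summary (fraction, with percent):

explained: PC1 0.5741 (57.41%), PC2 0.4259 (42.59%);  cumulative: 0.5741, 1


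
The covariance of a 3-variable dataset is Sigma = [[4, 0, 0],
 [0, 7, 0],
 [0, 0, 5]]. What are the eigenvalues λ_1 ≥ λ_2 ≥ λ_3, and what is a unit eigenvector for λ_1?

Step 1 — characteristic polynomial p(λ) = det(λI - Sigma) = λ³ - tr·λ² + c_1·λ - det, where tr = trace, c_1 = sum of the principal 2×2 minors, det = det(Sigma):
  tr = 4 + 7 + 5 = 16,
  c_1 = (4·7 - (0)²) + (4·5 - (0)²) + (7·5 - (0)²) = 28 + 20 + 35 = 83,
  det = 4·(7·5 - (0)²) - (0)·((0)·5 - (0)·(0)) + (0)·((0)·(0) - 7·(0)) = 4·(35) - (0)·(0) + (0)·(0) = 140.
  So p(λ) = λ³ - 16λ² + 83λ - 140.
Step 2 — look for an integer root (rational root theorem: any rational root is an integer divisor of 140). Testing λ = 4:
  p(4) = 64 - 256 + 332 - 140 = 0  ✓
  Dividing out (λ - 4): p(λ) = (λ - 4)(λ² - 12λ + 35).
Step 3 — remaining eigenvalues from the quadratic λ² - 12λ + 35 = 0:
  Δ = 12² - 4·35 = 144 - 140 = 4,  λ = (12 ± √4)/2 = (12 ± 2)/2 = 7 or 5.
  Sorted: λ_1 = 7,  λ_2 = 5,  λ_3 = 4  (check: sum = 16 = tr ✓).

Step 4 — unit eigenvector for λ_1 = 7: v spans the null space of (Sigma - λ_1 I), whose rows are
  r_1 = (-3, 0, 0),  r_2 = (0, 0, 0),  r_3 = (0, 0, -2).
  v is orthogonal to every row, so take v ∝ r_1 × r_3 = ((0)·(-2) - (0)·(0), (0)·(0) - (-3)·(-2), (-3)·(0) - (0)·(0)) = (0, -6, 0).
  Rescale (divide by 6; multiply by -1 so the first nonzero entry is positive): u = (0, 1, 0).
  ||u|| = √((0)² + (1)² + (0)²) = √(1) = 1,  v_1 = u/||u|| ≈ (0, 1, 0) (||v_1|| = 1).

λ_1 = 7,  λ_2 = 5,  λ_3 = 4;  v_1 ≈ (0, 1, 0)


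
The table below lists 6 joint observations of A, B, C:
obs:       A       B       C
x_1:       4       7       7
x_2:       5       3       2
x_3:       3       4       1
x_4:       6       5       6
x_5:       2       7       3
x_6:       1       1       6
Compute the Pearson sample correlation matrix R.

Step 1 — column means:
  mean(A) = (4 + 5 + 3 + 6 + 2 + 1) / 6 = 21/6 = 3.5
  mean(B) = (7 + 3 + 4 + 5 + 7 + 1) / 6 = 27/6 = 4.5
  mean(C) = (7 + 2 + 1 + 6 + 3 + 6) / 6 = 25/6 = 4.1667

Step 2 — sample variances and covariances s[i,j] = (1/(n-1)) · Σ_k (x_{k,i} - mean_i) · (x_{k,j} - mean_j), with n-1 = 5:
  s[A,A] = ((0.5)·(0.5) + (1.5)·(1.5) + (-0.5)·(-0.5) + (2.5)·(2.5) + (-1.5)·(-1.5) + (-2.5)·(-2.5)) / 5 = 17.5/5 = 3.5
  s[A,B] = ((0.5)·(2.5) + (1.5)·(-1.5) + (-0.5)·(-0.5) + (2.5)·(0.5) + (-1.5)·(2.5) + (-2.5)·(-3.5)) / 5 = 5.5/5 = 1.1
  s[A,C] = ((0.5)·(2.8333) + (1.5)·(-2.1667) + (-0.5)·(-3.1667) + (2.5)·(1.8333) + (-1.5)·(-1.1667) + (-2.5)·(1.8333)) / 5 = 1.5/5 = 0.3
  s[B,B] = ((2.5)·(2.5) + (-1.5)·(-1.5) + (-0.5)·(-0.5) + (0.5)·(0.5) + (2.5)·(2.5) + (-3.5)·(-3.5)) / 5 = 27.5/5 = 5.5
  s[B,C] = ((2.5)·(2.8333) + (-1.5)·(-2.1667) + (-0.5)·(-3.1667) + (0.5)·(1.8333) + (2.5)·(-1.1667) + (-3.5)·(1.8333)) / 5 = 3.5/5 = 0.7
  s[C,C] = ((2.8333)·(2.8333) + (-2.1667)·(-2.1667) + (-3.1667)·(-3.1667) + (1.8333)·(1.8333) + (-1.1667)·(-1.1667) + (1.8333)·(1.8333)) / 5 = 30.8333/5 = 6.1667
  Sample standard deviations s_i = √(s[i,i]):
  s(A) = √(3.5) = 1.8708
  s(B) = √(5.5) = 2.3452
  s(C) = √(6.1667) = 2.4833

Step 3 — r_{ij} = s_{ij} / (s_i · s_j):
  r[A,A] = 1 (diagonal).
  r[A,B] = 1.1 / (1.8708 · 2.3452) = 1.1 / 4.3875 = 0.2507
  r[A,C] = 0.3 / (1.8708 · 2.4833) = 0.3 / 4.6458 = 0.0646
  r[B,B] = 1 (diagonal).
  r[B,C] = 0.7 / (2.3452 · 2.4833) = 0.7 / 5.8238 = 0.1202
  r[C,C] = 1 (diagonal).

R is symmetric with unit diagonal. Assembling:

R = [[1, 0.2507, 0.0646],
 [0.2507, 1, 0.1202],
 [0.0646, 0.1202, 1]]


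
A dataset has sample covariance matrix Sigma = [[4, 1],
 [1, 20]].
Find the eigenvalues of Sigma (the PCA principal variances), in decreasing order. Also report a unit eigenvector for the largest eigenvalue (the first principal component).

Step 1 — characteristic polynomial of 2×2 Sigma:
  det(Sigma - λI) = λ² - trace · λ + det = 0.
  trace = 4 + 20 = 24, det = 4·20 - (1)² = 79.
Step 2 — discriminant:
  Δ = trace² - 4·det = 576 - 316 = 260.
Step 3 — eigenvalues:
  λ = (trace ± √Δ)/2 = (24 ± 16.1245)/2,
  λ_1 = 20.0623,  λ_2 = 3.9377.

Step 4 — unit eigenvector for λ_1: solve (Sigma - λ_1 I)v = 0. First row:
  (4 - 20.0623)·v_x + (1)·v_y = 0, i.e. (-16.0623)·v_x + (1)·v_y = 0,
  so v ∝ (b, λ_1 - a) = (1, 16.0623) = u.
  ||u|| = √((1)² + (16.0623)²) = √(258.9961) ≈ 16.0934,
  v_1 = u/||u|| ≈ (0.0621, 0.9981) (||v_1|| = 1).

λ_1 = 20.0623,  λ_2 = 3.9377;  v_1 ≈ (0.0621, 0.9981)


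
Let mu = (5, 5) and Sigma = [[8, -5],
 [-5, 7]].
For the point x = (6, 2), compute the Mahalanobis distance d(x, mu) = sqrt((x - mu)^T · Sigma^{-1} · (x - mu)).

Step 1 — centre the observation: (x - mu) = (1, -3).

Step 2 — invert Sigma. det(Sigma) = 8·7 - (-5)² = 31.
  Sigma^{-1} = (1/det) · [[d, -b], [-b, a]] = [[0.2258, 0.1613],
 [0.1613, 0.2581]].

Step 3 — form the quadratic (x - mu)^T · Sigma^{-1} · (x - mu):
  Sigma^{-1} · (x - mu) = (-0.2581, -0.6129).
  (x - mu)^T · [Sigma^{-1} · (x - mu)] = (1)·(-0.2581) + (-3)·(-0.6129) = 1.5806.

Step 4 — take square root: d = √(1.5806) ≈ 1.2572.

d(x, mu) = √(1.5806) ≈ 1.2572


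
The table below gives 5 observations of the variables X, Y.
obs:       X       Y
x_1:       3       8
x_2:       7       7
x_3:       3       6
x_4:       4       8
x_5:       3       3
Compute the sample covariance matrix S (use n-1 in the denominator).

Step 1 — column means:
  mean(X) = (3 + 7 + 3 + 4 + 3) / 5 = 20/5 = 4
  mean(Y) = (8 + 7 + 6 + 8 + 3) / 5 = 32/5 = 6.4

Step 2 — sample covariance S[i,j] = (1/(n-1)) · Σ_k (x_{k,i} - mean_i) · (x_{k,j} - mean_j), with n-1 = 4.
  S[X,X] = ((-1)·(-1) + (3)·(3) + (-1)·(-1) + (0)·(0) + (-1)·(-1)) / 4 = 12/4 = 3
  S[X,Y] = ((-1)·(1.6) + (3)·(0.6) + (-1)·(-0.4) + (0)·(1.6) + (-1)·(-3.4)) / 4 = 4/4 = 1
  S[Y,Y] = ((1.6)·(1.6) + (0.6)·(0.6) + (-0.4)·(-0.4) + (1.6)·(1.6) + (-3.4)·(-3.4)) / 4 = 17.2/4 = 4.3

S is symmetric (S[j,i] = S[i,j]). Assembling:

S = [[3, 1],
 [1, 4.3]]


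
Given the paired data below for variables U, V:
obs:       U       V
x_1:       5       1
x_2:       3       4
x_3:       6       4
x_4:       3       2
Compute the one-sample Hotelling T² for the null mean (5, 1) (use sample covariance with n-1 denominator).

Step 1 — sample mean vector:
  mean(U) = (5 + 3 + 6 + 3) / 4 = 17/4 = 4.25
  mean(V) = (1 + 4 + 4 + 2) / 4 = 11/4 = 2.75
  x̄ = (4.25, 2.75),  deviation x̄ - mu_0 = (4.25, 2.75) - (5, 1) = (-0.75, 1.75).

Step 2 — sample covariance matrix, S[i,j] = (1/(n-1)) · Σ_k (x_{k,i} - mean_i) · (x_{k,j} - mean_j), divisor n-1 = 3:
  S[U,U] = ((0.75)·(0.75) + (-1.25)·(-1.25) + (1.75)·(1.75) + (-1.25)·(-1.25)) / 3 = 6.75/3 = 2.25
  S[U,V] = ((0.75)·(-1.75) + (-1.25)·(1.25) + (1.75)·(1.25) + (-1.25)·(-0.75)) / 3 = 0.25/3 = 0.0833
  S[V,V] = ((-1.75)·(-1.75) + (1.25)·(1.25) + (1.25)·(1.25) + (-0.75)·(-0.75)) / 3 = 6.75/3 = 2.25
  S = [[2.25, 0.0833],
 [0.0833, 2.25]].

Step 3 — invert S. det(S) = 2.25·2.25 - (0.0833)² = 5.0556.
  S^{-1} = (1/det) · [[d, -b], [-b, a]] = [[0.4451, -0.0165],
 [-0.0165, 0.4451]].

Step 4 — quadratic form (x̄ - mu_0)^T · S^{-1} · (x̄ - mu_0):
  S^{-1} · (x̄ - mu_0) = (-0.3626, 0.7912),
  (x̄ - mu_0)^T · [...] = (-0.75)·(-0.3626) + (1.75)·(0.7912) = 1.6566.

Step 5 — scale by n: T² = 4 · 1.6566 = 6.6264.

T² ≈ 6.6264


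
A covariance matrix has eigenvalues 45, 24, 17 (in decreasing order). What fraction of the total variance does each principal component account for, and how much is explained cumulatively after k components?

Step 1 — total variance = trace(Sigma) = Σ λ_i = 45 + 24 + 17 = 86.

Step 2 — fraction explained by component i = λ_i / Σ λ:
  PC1: 45/86 = 0.5233
  PC2: 24/86 = 0.2791
  PC3: 17/86 = 0.1977

Step 3 — cumulative fraction after k components = (λ_1 + ... + λ_k) / Σ λ:
  k = 1: 45/86 = 0.5233
  k = 2: (45 + 24)/86 = 69/86 = 0.8023
  k = 3: (45 + 24 + 17)/86 = 86/86 = 1

Summary (fraction, with percent):

explained: PC1 0.5233 (52.33%), PC2 0.2791 (27.91%), PC3 0.1977 (19.77%);  cumulative: 0.5233, 0.8023, 1


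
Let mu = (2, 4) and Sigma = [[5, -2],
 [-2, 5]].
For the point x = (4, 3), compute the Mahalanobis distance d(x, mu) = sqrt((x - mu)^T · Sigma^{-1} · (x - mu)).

Step 1 — centre the observation: (x - mu) = (2, -1).

Step 2 — invert Sigma. det(Sigma) = 5·5 - (-2)² = 21.
  Sigma^{-1} = (1/det) · [[d, -b], [-b, a]] = [[0.2381, 0.0952],
 [0.0952, 0.2381]].

Step 3 — form the quadratic (x - mu)^T · Sigma^{-1} · (x - mu):
  Sigma^{-1} · (x - mu) = (0.381, -0.0476).
  (x - mu)^T · [Sigma^{-1} · (x - mu)] = (2)·(0.381) + (-1)·(-0.0476) = 0.8095.

Step 4 — take square root: d = √(0.8095) ≈ 0.8997.

d(x, mu) = √(0.8095) ≈ 0.8997


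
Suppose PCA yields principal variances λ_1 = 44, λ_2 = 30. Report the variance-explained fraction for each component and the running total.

Step 1 — total variance = trace(Sigma) = Σ λ_i = 44 + 30 = 74.

Step 2 — fraction explained by component i = λ_i / Σ λ:
  PC1: 44/74 = 0.5946
  PC2: 30/74 = 0.4054

Step 3 — cumulative fraction after k components = (λ_1 + ... + λ_k) / Σ λ:
  k = 1: 44/74 = 0.5946
  k = 2: (44 + 30)/74 = 74/74 = 1

Summary (fraction, with percent):

explained: PC1 0.5946 (59.46%), PC2 0.4054 (40.54%);  cumulative: 0.5946, 1


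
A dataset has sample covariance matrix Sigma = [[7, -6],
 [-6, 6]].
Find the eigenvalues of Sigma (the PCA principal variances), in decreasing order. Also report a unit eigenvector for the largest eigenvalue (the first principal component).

Step 1 — characteristic polynomial of 2×2 Sigma:
  det(Sigma - λI) = λ² - trace · λ + det = 0.
  trace = 7 + 6 = 13, det = 7·6 - (-6)² = 6.
Step 2 — discriminant:
  Δ = trace² - 4·det = 169 - 24 = 145.
Step 3 — eigenvalues:
  λ = (trace ± √Δ)/2 = (13 ± 12.0416)/2,
  λ_1 = 12.5208,  λ_2 = 0.4792.

Step 4 — unit eigenvector for λ_1: solve (Sigma - λ_1 I)v = 0. First row:
  (7 - 12.5208)·v_x + (-6)·v_y = 0, i.e. (-5.5208)·v_x + (-6)·v_y = 0,
  so v ∝ (b, λ_1 - a) = (-6, 5.5208); multiply by -1 so the first entry is positive: u = (6, -5.5208).
  ||u|| = √((6)² + (-5.5208)²) = √(66.4792) ≈ 8.1535,
  v_1 = u/||u|| ≈ (0.7359, -0.6771) (||v_1|| = 1).

λ_1 = 12.5208,  λ_2 = 0.4792;  v_1 ≈ (0.7359, -0.6771)


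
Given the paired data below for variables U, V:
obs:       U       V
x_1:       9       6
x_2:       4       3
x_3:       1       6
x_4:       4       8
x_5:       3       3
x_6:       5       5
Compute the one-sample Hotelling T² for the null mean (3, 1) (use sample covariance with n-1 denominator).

Step 1 — sample mean vector:
  mean(U) = (9 + 4 + 1 + 4 + 3 + 5) / 6 = 26/6 = 4.3333
  mean(V) = (6 + 3 + 6 + 8 + 3 + 5) / 6 = 31/6 = 5.1667
  x̄ = (4.3333, 5.1667),  deviation x̄ - mu_0 = (4.3333, 5.1667) - (3, 1) = (1.3333, 4.1667).

Step 2 — sample covariance matrix, S[i,j] = (1/(n-1)) · Σ_k (x_{k,i} - mean_i) · (x_{k,j} - mean_j), divisor n-1 = 5:
  S[U,U] = ((4.6667)·(4.6667) + (-0.3333)·(-0.3333) + (-3.3333)·(-3.3333) + (-0.3333)·(-0.3333) + (-1.3333)·(-1.3333) + (0.6667)·(0.6667)) / 5 = 35.3333/5 = 7.0667
  S[U,V] = ((4.6667)·(0.8333) + (-0.3333)·(-2.1667) + (-3.3333)·(0.8333) + (-0.3333)·(2.8333) + (-1.3333)·(-2.1667) + (0.6667)·(-0.1667)) / 5 = 3.6667/5 = 0.7333
  S[V,V] = ((0.8333)·(0.8333) + (-2.1667)·(-2.1667) + (0.8333)·(0.8333) + (2.8333)·(2.8333) + (-2.1667)·(-2.1667) + (-0.1667)·(-0.1667)) / 5 = 18.8333/5 = 3.7667
  S = [[7.0667, 0.7333],
 [0.7333, 3.7667]].

Step 3 — invert S. det(S) = 7.0667·3.7667 - (0.7333)² = 26.08.
  S^{-1} = (1/det) · [[d, -b], [-b, a]] = [[0.1444, -0.0281],
 [-0.0281, 0.271]].

Step 4 — quadratic form (x̄ - mu_0)^T · S^{-1} · (x̄ - mu_0):
  S^{-1} · (x̄ - mu_0) = (0.0754, 1.0915),
  (x̄ - mu_0)^T · [...] = (1.3333)·(0.0754) + (4.1667)·(1.0915) = 4.6485.

Step 5 — scale by n: T² = 6 · 4.6485 = 27.8911.

T² ≈ 27.8911


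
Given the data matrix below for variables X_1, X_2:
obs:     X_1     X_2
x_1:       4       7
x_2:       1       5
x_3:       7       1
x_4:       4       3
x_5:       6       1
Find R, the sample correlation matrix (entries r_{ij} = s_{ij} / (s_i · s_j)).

Step 1 — column means:
  mean(X_1) = (4 + 1 + 7 + 4 + 6) / 5 = 22/5 = 4.4
  mean(X_2) = (7 + 5 + 1 + 3 + 1) / 5 = 17/5 = 3.4

Step 2 — sample variances and covariances s[i,j] = (1/(n-1)) · Σ_k (x_{k,i} - mean_i) · (x_{k,j} - mean_j), with n-1 = 4:
  s[X_1,X_1] = ((-0.4)·(-0.4) + (-3.4)·(-3.4) + (2.6)·(2.6) + (-0.4)·(-0.4) + (1.6)·(1.6)) / 4 = 21.2/4 = 5.3
  s[X_1,X_2] = ((-0.4)·(3.6) + (-3.4)·(1.6) + (2.6)·(-2.4) + (-0.4)·(-0.4) + (1.6)·(-2.4)) / 4 = -16.8/4 = -4.2
  s[X_2,X_2] = ((3.6)·(3.6) + (1.6)·(1.6) + (-2.4)·(-2.4) + (-0.4)·(-0.4) + (-2.4)·(-2.4)) / 4 = 27.2/4 = 6.8
  Sample standard deviations s_i = √(s[i,i]):
  s(X_1) = √(5.3) = 2.3022
  s(X_2) = √(6.8) = 2.6077

Step 3 — r_{ij} = s_{ij} / (s_i · s_j):
  r[X_1,X_1] = 1 (diagonal).
  r[X_1,X_2] = -4.2 / (2.3022 · 2.6077) = -4.2 / 6.0033 = -0.6996
  r[X_2,X_2] = 1 (diagonal).

R is symmetric with unit diagonal. Assembling:

R = [[1, -0.6996],
 [-0.6996, 1]]


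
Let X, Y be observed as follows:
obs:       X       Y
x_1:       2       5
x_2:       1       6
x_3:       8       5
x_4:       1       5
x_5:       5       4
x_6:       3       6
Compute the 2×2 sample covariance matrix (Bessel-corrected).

Step 1 — column means:
  mean(X) = (2 + 1 + 8 + 1 + 5 + 3) / 6 = 20/6 = 3.3333
  mean(Y) = (5 + 6 + 5 + 5 + 4 + 6) / 6 = 31/6 = 5.1667

Step 2 — sample covariance S[i,j] = (1/(n-1)) · Σ_k (x_{k,i} - mean_i) · (x_{k,j} - mean_j), with n-1 = 5.
  S[X,X] = ((-1.3333)·(-1.3333) + (-2.3333)·(-2.3333) + (4.6667)·(4.6667) + (-2.3333)·(-2.3333) + (1.6667)·(1.6667) + (-0.3333)·(-0.3333)) / 5 = 37.3333/5 = 7.4667
  S[X,Y] = ((-1.3333)·(-0.1667) + (-2.3333)·(0.8333) + (4.6667)·(-0.1667) + (-2.3333)·(-0.1667) + (1.6667)·(-1.1667) + (-0.3333)·(0.8333)) / 5 = -4.3333/5 = -0.8667
  S[Y,Y] = ((-0.1667)·(-0.1667) + (0.8333)·(0.8333) + (-0.1667)·(-0.1667) + (-0.1667)·(-0.1667) + (-1.1667)·(-1.1667) + (0.8333)·(0.8333)) / 5 = 2.8333/5 = 0.5667

S is symmetric (S[j,i] = S[i,j]). Assembling:

S = [[7.4667, -0.8667],
 [-0.8667, 0.5667]]


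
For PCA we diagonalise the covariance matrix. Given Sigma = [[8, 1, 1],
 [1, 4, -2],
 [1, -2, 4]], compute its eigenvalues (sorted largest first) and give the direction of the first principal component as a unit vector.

Step 1 — characteristic polynomial p(λ) = det(λI - Sigma) = λ³ - tr·λ² + c_1·λ - det, where tr = trace, c_1 = sum of the principal 2×2 minors, det = det(Sigma):
  tr = 8 + 4 + 4 = 16,
  c_1 = (8·4 - (1)²) + (8·4 - (1)²) + (4·4 - (-2)²) = 31 + 31 + 12 = 74,
  det = 8·(4·4 - (-2)²) - (1)·((1)·4 - (-2)·(1)) + (1)·((1)·(-2) - 4·(1)) = 8·(12) - (1)·(6) + (1)·(-6) = 84.
  So p(λ) = λ³ - 16λ² + 74λ - 84.
Step 2 — look for an integer root (rational root theorem: any rational root is an integer divisor of 84). Testing λ = 6:
  p(6) = 216 - 576 + 444 - 84 = 0  ✓
  Dividing out (λ - 6): p(λ) = (λ - 6)(λ² - 10λ + 14).
Step 3 — remaining eigenvalues from the quadratic λ² - 10λ + 14 = 0:
  Δ = 10² - 4·14 = 100 - 56 = 44,  λ = (10 ± √44)/2 = (10 ± 6.6332)/2 ≈ 8.3166 or 1.6834.
  Sorted: λ_1 = 8.3166,  λ_2 = 6,  λ_3 = 1.6834  (check: sum = 16 = tr ✓).

Step 4 — unit eigenvector for λ_1 ≈ 8.3166: v spans the null space of (Sigma - λ_1 I), whose rows are
  r_1 = (-0.3166, 1, 1),  r_2 = (1, -4.3166, -2),  r_3 = (1, -2, -4.3166).
  v is orthogonal to every row, so take v ∝ r_1 × r_2 = ((1)·(-2) - (1)·(-4.3166), (1)·(1) - (-0.3166)·(-2), (-0.3166)·(-4.3166) - (1)·(1)) ≈ (2.3166, 0.3668, 0.3668).
  Let u = (2.3166, 0.3668, 0.3668).
  ||u|| = √((2.3166)² + (0.3668)² + (0.3668)²) = √(5.6358) ≈ 2.374,  v_1 = u/||u|| ≈ (0.9758, 0.1545, 0.1545) (||v_1|| = 1).

λ_1 = 8.3166,  λ_2 = 6,  λ_3 = 1.6834;  v_1 ≈ (0.9758, 0.1545, 0.1545)


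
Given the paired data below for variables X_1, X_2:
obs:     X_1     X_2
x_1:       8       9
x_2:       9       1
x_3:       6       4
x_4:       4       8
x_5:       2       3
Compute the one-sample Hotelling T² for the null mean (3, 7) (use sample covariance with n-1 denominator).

Step 1 — sample mean vector:
  mean(X_1) = (8 + 9 + 6 + 4 + 2) / 5 = 29/5 = 5.8
  mean(X_2) = (9 + 1 + 4 + 8 + 3) / 5 = 25/5 = 5
  x̄ = (5.8, 5),  deviation x̄ - mu_0 = (5.8, 5) - (3, 7) = (2.8, -2).

Step 2 — sample covariance matrix, S[i,j] = (1/(n-1)) · Σ_k (x_{k,i} - mean_i) · (x_{k,j} - mean_j), divisor n-1 = 4:
  S[X_1,X_1] = ((2.2)·(2.2) + (3.2)·(3.2) + (0.2)·(0.2) + (-1.8)·(-1.8) + (-3.8)·(-3.8)) / 4 = 32.8/4 = 8.2
  S[X_1,X_2] = ((2.2)·(4) + (3.2)·(-4) + (0.2)·(-1) + (-1.8)·(3) + (-3.8)·(-2)) / 4 = -2/4 = -0.5
  S[X_2,X_2] = ((4)·(4) + (-4)·(-4) + (-1)·(-1) + (3)·(3) + (-2)·(-2)) / 4 = 46/4 = 11.5
  S = [[8.2, -0.5],
 [-0.5, 11.5]].

Step 3 — invert S. det(S) = 8.2·11.5 - (-0.5)² = 94.05.
  S^{-1} = (1/det) · [[d, -b], [-b, a]] = [[0.1223, 0.0053],
 [0.0053, 0.0872]].

Step 4 — quadratic form (x̄ - mu_0)^T · S^{-1} · (x̄ - mu_0):
  S^{-1} · (x̄ - mu_0) = (0.3317, -0.1595),
  (x̄ - mu_0)^T · [...] = (2.8)·(0.3317) + (-2)·(-0.1595) = 1.2478.

Step 5 — scale by n: T² = 5 · 1.2478 = 6.2392.

T² ≈ 6.2392


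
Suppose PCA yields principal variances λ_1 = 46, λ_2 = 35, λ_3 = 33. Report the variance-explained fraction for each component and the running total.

Step 1 — total variance = trace(Sigma) = Σ λ_i = 46 + 35 + 33 = 114.

Step 2 — fraction explained by component i = λ_i / Σ λ:
  PC1: 46/114 = 0.4035
  PC2: 35/114 = 0.307
  PC3: 33/114 = 0.2895

Step 3 — cumulative fraction after k components = (λ_1 + ... + λ_k) / Σ λ:
  k = 1: 46/114 = 0.4035
  k = 2: (46 + 35)/114 = 81/114 = 0.7105
  k = 3: (46 + 35 + 33)/114 = 114/114 = 1

Summary (fraction, with percent):

explained: PC1 0.4035 (40.35%), PC2 0.307 (30.7%), PC3 0.2895 (28.95%);  cumulative: 0.4035, 0.7105, 1


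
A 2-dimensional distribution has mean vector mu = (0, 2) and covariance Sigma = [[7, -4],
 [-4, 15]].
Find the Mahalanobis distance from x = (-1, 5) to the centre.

Step 1 — centre the observation: (x - mu) = (-1, 3).

Step 2 — invert Sigma. det(Sigma) = 7·15 - (-4)² = 89.
  Sigma^{-1} = (1/det) · [[d, -b], [-b, a]] = [[0.1685, 0.0449],
 [0.0449, 0.0787]].

Step 3 — form the quadratic (x - mu)^T · Sigma^{-1} · (x - mu):
  Sigma^{-1} · (x - mu) = (-0.0337, 0.191).
  (x - mu)^T · [Sigma^{-1} · (x - mu)] = (-1)·(-0.0337) + (3)·(0.191) = 0.6067.

Step 4 — take square root: d = √(0.6067) ≈ 0.7789.

d(x, mu) = √(0.6067) ≈ 0.7789


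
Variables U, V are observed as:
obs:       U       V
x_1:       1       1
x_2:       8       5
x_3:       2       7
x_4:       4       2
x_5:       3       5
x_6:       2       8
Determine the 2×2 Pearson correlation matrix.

Step 1 — column means:
  mean(U) = (1 + 8 + 2 + 4 + 3 + 2) / 6 = 20/6 = 3.3333
  mean(V) = (1 + 5 + 7 + 2 + 5 + 8) / 6 = 28/6 = 4.6667

Step 2 — sample variances and covariances s[i,j] = (1/(n-1)) · Σ_k (x_{k,i} - mean_i) · (x_{k,j} - mean_j), with n-1 = 5:
  s[U,U] = ((-2.3333)·(-2.3333) + (4.6667)·(4.6667) + (-1.3333)·(-1.3333) + (0.6667)·(0.6667) + (-0.3333)·(-0.3333) + (-1.3333)·(-1.3333)) / 5 = 31.3333/5 = 6.2667
  s[U,V] = ((-2.3333)·(-3.6667) + (4.6667)·(0.3333) + (-1.3333)·(2.3333) + (0.6667)·(-2.6667) + (-0.3333)·(0.3333) + (-1.3333)·(3.3333)) / 5 = 0.6667/5 = 0.1333
  s[V,V] = ((-3.6667)·(-3.6667) + (0.3333)·(0.3333) + (2.3333)·(2.3333) + (-2.6667)·(-2.6667) + (0.3333)·(0.3333) + (3.3333)·(3.3333)) / 5 = 37.3333/5 = 7.4667
  Sample standard deviations s_i = √(s[i,i]):
  s(U) = √(6.2667) = 2.5033
  s(V) = √(7.4667) = 2.7325

Step 3 — r_{ij} = s_{ij} / (s_i · s_j):
  r[U,U] = 1 (diagonal).
  r[U,V] = 0.1333 / (2.5033 · 2.7325) = 0.1333 / 6.8404 = 0.0195
  r[V,V] = 1 (diagonal).

R is symmetric with unit diagonal. Assembling:

R = [[1, 0.0195],
 [0.0195, 1]]


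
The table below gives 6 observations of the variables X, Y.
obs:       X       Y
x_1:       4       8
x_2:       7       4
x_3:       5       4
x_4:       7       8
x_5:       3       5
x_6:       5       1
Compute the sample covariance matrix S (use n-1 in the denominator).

Step 1 — column means:
  mean(X) = (4 + 7 + 5 + 7 + 3 + 5) / 6 = 31/6 = 5.1667
  mean(Y) = (8 + 4 + 4 + 8 + 5 + 1) / 6 = 30/6 = 5

Step 2 — sample covariance S[i,j] = (1/(n-1)) · Σ_k (x_{k,i} - mean_i) · (x_{k,j} - mean_j), with n-1 = 5.
  S[X,X] = ((-1.1667)·(-1.1667) + (1.8333)·(1.8333) + (-0.1667)·(-0.1667) + (1.8333)·(1.8333) + (-2.1667)·(-2.1667) + (-0.1667)·(-0.1667)) / 5 = 12.8333/5 = 2.5667
  S[X,Y] = ((-1.1667)·(3) + (1.8333)·(-1) + (-0.1667)·(-1) + (1.8333)·(3) + (-2.1667)·(0) + (-0.1667)·(-4)) / 5 = 1/5 = 0.2
  S[Y,Y] = ((3)·(3) + (-1)·(-1) + (-1)·(-1) + (3)·(3) + (0)·(0) + (-4)·(-4)) / 5 = 36/5 = 7.2

S is symmetric (S[j,i] = S[i,j]). Assembling:

S = [[2.5667, 0.2],
 [0.2, 7.2]]


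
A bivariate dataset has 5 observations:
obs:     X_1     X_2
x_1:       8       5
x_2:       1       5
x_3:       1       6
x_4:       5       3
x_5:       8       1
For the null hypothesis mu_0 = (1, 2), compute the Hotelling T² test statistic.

Step 1 — sample mean vector:
  mean(X_1) = (8 + 1 + 1 + 5 + 8) / 5 = 23/5 = 4.6
  mean(X_2) = (5 + 5 + 6 + 3 + 1) / 5 = 20/5 = 4
  x̄ = (4.6, 4),  deviation x̄ - mu_0 = (4.6, 4) - (1, 2) = (3.6, 2).

Step 2 — sample covariance matrix, S[i,j] = (1/(n-1)) · Σ_k (x_{k,i} - mean_i) · (x_{k,j} - mean_j), divisor n-1 = 4:
  S[X_1,X_1] = ((3.4)·(3.4) + (-3.6)·(-3.6) + (-3.6)·(-3.6) + (0.4)·(0.4) + (3.4)·(3.4)) / 4 = 49.2/4 = 12.3
  S[X_1,X_2] = ((3.4)·(1) + (-3.6)·(1) + (-3.6)·(2) + (0.4)·(-1) + (3.4)·(-3)) / 4 = -18/4 = -4.5
  S[X_2,X_2] = ((1)·(1) + (1)·(1) + (2)·(2) + (-1)·(-1) + (-3)·(-3)) / 4 = 16/4 = 4
  S = [[12.3, -4.5],
 [-4.5, 4]].

Step 3 — invert S. det(S) = 12.3·4 - (-4.5)² = 28.95.
  S^{-1} = (1/det) · [[d, -b], [-b, a]] = [[0.1382, 0.1554],
 [0.1554, 0.4249]].

Step 4 — quadratic form (x̄ - mu_0)^T · S^{-1} · (x̄ - mu_0):
  S^{-1} · (x̄ - mu_0) = (0.8083, 1.4093),
  (x̄ - mu_0)^T · [...] = (3.6)·(0.8083) + (2)·(1.4093) = 5.7285.

Step 5 — scale by n: T² = 5 · 5.7285 = 28.6425.

T² ≈ 28.6425


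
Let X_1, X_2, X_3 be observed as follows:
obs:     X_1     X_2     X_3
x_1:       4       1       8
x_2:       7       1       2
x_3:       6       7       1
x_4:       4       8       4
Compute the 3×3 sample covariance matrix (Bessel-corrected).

Step 1 — column means:
  mean(X_1) = (4 + 7 + 6 + 4) / 4 = 21/4 = 5.25
  mean(X_2) = (1 + 1 + 7 + 8) / 4 = 17/4 = 4.25
  mean(X_3) = (8 + 2 + 1 + 4) / 4 = 15/4 = 3.75

Step 2 — sample covariance S[i,j] = (1/(n-1)) · Σ_k (x_{k,i} - mean_i) · (x_{k,j} - mean_j), with n-1 = 3.
  S[X_1,X_1] = ((-1.25)·(-1.25) + (1.75)·(1.75) + (0.75)·(0.75) + (-1.25)·(-1.25)) / 3 = 6.75/3 = 2.25
  S[X_1,X_2] = ((-1.25)·(-3.25) + (1.75)·(-3.25) + (0.75)·(2.75) + (-1.25)·(3.75)) / 3 = -4.25/3 = -1.4167
  S[X_1,X_3] = ((-1.25)·(4.25) + (1.75)·(-1.75) + (0.75)·(-2.75) + (-1.25)·(0.25)) / 3 = -10.75/3 = -3.5833
  S[X_2,X_2] = ((-3.25)·(-3.25) + (-3.25)·(-3.25) + (2.75)·(2.75) + (3.75)·(3.75)) / 3 = 42.75/3 = 14.25
  S[X_2,X_3] = ((-3.25)·(4.25) + (-3.25)·(-1.75) + (2.75)·(-2.75) + (3.75)·(0.25)) / 3 = -14.75/3 = -4.9167
  S[X_3,X_3] = ((4.25)·(4.25) + (-1.75)·(-1.75) + (-2.75)·(-2.75) + (0.25)·(0.25)) / 3 = 28.75/3 = 9.5833

S is symmetric (S[j,i] = S[i,j]). Assembling:

S = [[2.25, -1.4167, -3.5833],
 [-1.4167, 14.25, -4.9167],
 [-3.5833, -4.9167, 9.5833]]


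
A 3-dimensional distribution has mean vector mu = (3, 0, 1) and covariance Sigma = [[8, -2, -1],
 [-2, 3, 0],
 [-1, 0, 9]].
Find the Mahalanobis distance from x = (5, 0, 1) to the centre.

Step 1 — centre the observation: (x - mu) = (2, 0, 0).

Step 2 — invert Sigma (cofactor / det for 3×3, or solve directly):
  Sigma^{-1} = [[0.1525, 0.1017, 0.0169],
 [0.1017, 0.4011, 0.0113],
 [0.0169, 0.0113, 0.113]].

Step 3 — form the quadratic (x - mu)^T · Sigma^{-1} · (x - mu):
  Sigma^{-1} · (x - mu) = (0.3051, 0.2034, 0.0339).
  (x - mu)^T · [Sigma^{-1} · (x - mu)] = (2)·(0.3051) + (0)·(0.2034) + (0)·(0.0339) = 0.6102.

Step 4 — take square root: d = √(0.6102) ≈ 0.7811.

d(x, mu) = √(0.6102) ≈ 0.7811


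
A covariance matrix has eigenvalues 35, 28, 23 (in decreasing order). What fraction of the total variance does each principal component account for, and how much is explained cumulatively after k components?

Step 1 — total variance = trace(Sigma) = Σ λ_i = 35 + 28 + 23 = 86.

Step 2 — fraction explained by component i = λ_i / Σ λ:
  PC1: 35/86 = 0.407
  PC2: 28/86 = 0.3256
  PC3: 23/86 = 0.2674

Step 3 — cumulative fraction after k components = (λ_1 + ... + λ_k) / Σ λ:
  k = 1: 35/86 = 0.407
  k = 2: (35 + 28)/86 = 63/86 = 0.7326
  k = 3: (35 + 28 + 23)/86 = 86/86 = 1

Summary (fraction, with percent):

explained: PC1 0.407 (40.7%), PC2 0.3256 (32.56%), PC3 0.2674 (26.74%);  cumulative: 0.407, 0.7326, 1


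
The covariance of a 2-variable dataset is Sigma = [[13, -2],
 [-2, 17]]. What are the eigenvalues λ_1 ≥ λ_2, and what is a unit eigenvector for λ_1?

Step 1 — characteristic polynomial of 2×2 Sigma:
  det(Sigma - λI) = λ² - trace · λ + det = 0.
  trace = 13 + 17 = 30, det = 13·17 - (-2)² = 217.
Step 2 — discriminant:
  Δ = trace² - 4·det = 900 - 868 = 32.
Step 3 — eigenvalues:
  λ = (trace ± √Δ)/2 = (30 ± 5.6569)/2,
  λ_1 = 17.8284,  λ_2 = 12.1716.

Step 4 — unit eigenvector for λ_1: solve (Sigma - λ_1 I)v = 0. First row:
  (13 - 17.8284)·v_x + (-2)·v_y = 0, i.e. (-4.8284)·v_x + (-2)·v_y = 0,
  so v ∝ (b, λ_1 - a) = (-2, 4.8284); multiply by -1 so the first entry is positive: u = (2, -4.8284).
  ||u|| = √((2)² + (-4.8284)²) = √(27.3137) ≈ 5.2263,
  v_1 = u/||u|| ≈ (0.3827, -0.9239) (||v_1|| = 1).

λ_1 = 17.8284,  λ_2 = 12.1716;  v_1 ≈ (0.3827, -0.9239)


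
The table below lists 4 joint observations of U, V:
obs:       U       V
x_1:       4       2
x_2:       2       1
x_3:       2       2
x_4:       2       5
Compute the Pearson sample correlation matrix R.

Step 1 — column means:
  mean(U) = (4 + 2 + 2 + 2) / 4 = 10/4 = 2.5
  mean(V) = (2 + 1 + 2 + 5) / 4 = 10/4 = 2.5

Step 2 — sample variances and covariances s[i,j] = (1/(n-1)) · Σ_k (x_{k,i} - mean_i) · (x_{k,j} - mean_j), with n-1 = 3:
  s[U,U] = ((1.5)·(1.5) + (-0.5)·(-0.5) + (-0.5)·(-0.5) + (-0.5)·(-0.5)) / 3 = 3/3 = 1
  s[U,V] = ((1.5)·(-0.5) + (-0.5)·(-1.5) + (-0.5)·(-0.5) + (-0.5)·(2.5)) / 3 = -1/3 = -0.3333
  s[V,V] = ((-0.5)·(-0.5) + (-1.5)·(-1.5) + (-0.5)·(-0.5) + (2.5)·(2.5)) / 3 = 9/3 = 3
  Sample standard deviations s_i = √(s[i,i]):
  s(U) = √(1) = 1
  s(V) = √(3) = 1.7321

Step 3 — r_{ij} = s_{ij} / (s_i · s_j):
  r[U,U] = 1 (diagonal).
  r[U,V] = -0.3333 / (1 · 1.7321) = -0.3333 / 1.7321 = -0.1925
  r[V,V] = 1 (diagonal).

R is symmetric with unit diagonal. Assembling:

R = [[1, -0.1925],
 [-0.1925, 1]]


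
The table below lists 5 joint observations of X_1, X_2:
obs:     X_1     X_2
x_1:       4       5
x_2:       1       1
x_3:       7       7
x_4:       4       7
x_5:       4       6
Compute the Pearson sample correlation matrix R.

Step 1 — column means:
  mean(X_1) = (4 + 1 + 7 + 4 + 4) / 5 = 20/5 = 4
  mean(X_2) = (5 + 1 + 7 + 7 + 6) / 5 = 26/5 = 5.2

Step 2 — sample variances and covariances s[i,j] = (1/(n-1)) · Σ_k (x_{k,i} - mean_i) · (x_{k,j} - mean_j), with n-1 = 4:
  s[X_1,X_1] = ((0)·(0) + (-3)·(-3) + (3)·(3) + (0)·(0) + (0)·(0)) / 4 = 18/4 = 4.5
  s[X_1,X_2] = ((0)·(-0.2) + (-3)·(-4.2) + (3)·(1.8) + (0)·(1.8) + (0)·(0.8)) / 4 = 18/4 = 4.5
  s[X_2,X_2] = ((-0.2)·(-0.2) + (-4.2)·(-4.2) + (1.8)·(1.8) + (1.8)·(1.8) + (0.8)·(0.8)) / 4 = 24.8/4 = 6.2
  Sample standard deviations s_i = √(s[i,i]):
  s(X_1) = √(4.5) = 2.1213
  s(X_2) = √(6.2) = 2.49

Step 3 — r_{ij} = s_{ij} / (s_i · s_j):
  r[X_1,X_1] = 1 (diagonal).
  r[X_1,X_2] = 4.5 / (2.1213 · 2.49) = 4.5 / 5.282 = 0.8519
  r[X_2,X_2] = 1 (diagonal).

R is symmetric with unit diagonal. Assembling:

R = [[1, 0.8519],
 [0.8519, 1]]
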